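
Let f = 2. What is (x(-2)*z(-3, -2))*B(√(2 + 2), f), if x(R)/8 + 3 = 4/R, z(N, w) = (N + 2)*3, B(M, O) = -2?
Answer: -240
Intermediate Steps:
z(N, w) = 6 + 3*N (z(N, w) = (2 + N)*3 = 6 + 3*N)
x(R) = -24 + 32/R (x(R) = -24 + 8*(4/R) = -24 + 32/R)
(x(-2)*z(-3, -2))*B(√(2 + 2), f) = ((-24 + 32/(-2))*(6 + 3*(-3)))*(-2) = ((-24 + 32*(-½))*(6 - 9))*(-2) = ((-24 - 16)*(-3))*(-2) = -40*(-3)*(-2) = 120*(-2) = -240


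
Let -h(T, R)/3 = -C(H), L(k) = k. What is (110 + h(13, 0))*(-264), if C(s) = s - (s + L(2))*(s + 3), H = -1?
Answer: -26664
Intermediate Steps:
C(s) = s - (2 + s)*(3 + s) (C(s) = s - (s + 2)*(s + 3) = s - (2 + s)*(3 + s))
h(T, R) = -9 (h(T, R) = -(-3)*(-6 - 1*(-1)² - 4*(-1)) = -(-3)*(-6 - 1*1 + 4) = -(-3)*(-6 - 1 + 4) = -(-3)*(-3) = -3*3 = -9)
(110 + h(13, 0))*(-264) = (110 - 9)*(-264) = 101*(-264) = -26664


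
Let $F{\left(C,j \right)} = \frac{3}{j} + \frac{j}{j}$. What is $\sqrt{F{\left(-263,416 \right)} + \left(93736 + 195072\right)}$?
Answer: $\frac{\sqrt{3123758222}}{104} \approx 537.41$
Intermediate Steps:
$F{\left(C,j \right)} = 1 + \frac{3}{j}$ ($F{\left(C,j \right)} = \frac{3}{j} + 1 = 1 + \frac{3}{j}$)
$\sqrt{F{\left(-263,416 \right)} + \left(93736 + 195072\right)} = \sqrt{\frac{3 + 416}{416} + \left(93736 + 195072\right)} = \sqrt{\frac{1}{416} \cdot 419 + 288808} = \sqrt{\frac{419}{416} + 288808} = \sqrt{\frac{120144547}{416}} = \frac{\sqrt{3123758222}}{104}$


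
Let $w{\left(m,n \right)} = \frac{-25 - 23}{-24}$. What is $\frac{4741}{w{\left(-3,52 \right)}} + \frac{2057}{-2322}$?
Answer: $\frac{2751122}{1161} \approx 2369.6$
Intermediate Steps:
$w{\left(m,n \right)} = 2$ ($w{\left(m,n \right)} = \left(-48\right) \left(- \frac{1}{24}\right) = 2$)
$\frac{4741}{w{\left(-3,52 \right)}} + \frac{2057}{-2322} = \frac{4741}{2} + \frac{2057}{-2322} = 4741 \cdot \frac{1}{2} + 2057 \left(- \frac{1}{2322}\right) = \frac{4741}{2} - \frac{2057}{2322} = \frac{2751122}{1161}$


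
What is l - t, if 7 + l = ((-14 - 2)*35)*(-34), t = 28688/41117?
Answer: 782551173/41117 ≈ 19032.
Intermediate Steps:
t = 28688/41117 (t = 28688*(1/41117) = 28688/41117 ≈ 0.69772)
l = 19033 (l = -7 + ((-14 - 2)*35)*(-34) = -7 - 16*35*(-34) = -7 - 560*(-34) = -7 + 19040 = 19033)
l - t = 19033 - 1*28688/41117 = 19033 - 28688/41117 = 782551173/41117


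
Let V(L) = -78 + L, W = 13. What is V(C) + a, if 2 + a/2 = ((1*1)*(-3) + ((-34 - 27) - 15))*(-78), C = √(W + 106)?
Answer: 12242 + √119 ≈ 12253.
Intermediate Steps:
C = √119 (C = √(13 + 106) = √119 ≈ 10.909)
a = 12320 (a = -4 + 2*(((1*1)*(-3) + ((-34 - 27) - 15))*(-78)) = -4 + 2*((1*(-3) + (-61 - 15))*(-78)) = -4 + 2*((-3 - 76)*(-78)) = -4 + 2*(-79*(-78)) = -4 + 2*6162 = -4 + 12324 = 12320)
V(C) + a = (-78 + √119) + 12320 = 12242 + √119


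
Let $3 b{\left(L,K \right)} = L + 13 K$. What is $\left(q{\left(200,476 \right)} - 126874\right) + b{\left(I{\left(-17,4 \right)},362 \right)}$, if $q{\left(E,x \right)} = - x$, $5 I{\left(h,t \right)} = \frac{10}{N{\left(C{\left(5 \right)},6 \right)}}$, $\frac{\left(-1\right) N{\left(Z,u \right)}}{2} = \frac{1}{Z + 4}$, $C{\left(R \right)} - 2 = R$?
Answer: $-125785$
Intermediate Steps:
$C{\left(R \right)} = 2 + R$
$N{\left(Z,u \right)} = - \frac{2}{4 + Z}$ ($N{\left(Z,u \right)} = - \frac{2}{Z + 4} = - \frac{2}{4 + Z}$)
$I{\left(h,t \right)} = -11$ ($I{\left(h,t \right)} = \frac{10 \frac{1}{\left(-2\right) \frac{1}{4 + \left(2 + 5\right)}}}{5} = \frac{10 \frac{1}{\left(-2\right) \frac{1}{4 + 7}}}{5} = \frac{10 \frac{1}{\left(-2\right) \frac{1}{11}}}{5} = \frac{10 \frac{1}{- \frac{2}{11}}}{5} = \frac{10 \left(- \frac{11}{2}\right)}{5} = \frac{1}{5} \left(-55\right) = -11$)
$b{\left(L,K \right)} = \frac{L}{3} + \frac{13 K}{3}$ ($b{\left(L,K \right)} = \frac{L + 13 K}{3} = \frac{L}{3} + \frac{13 K}{3}$)
$\left(q{\left(200,476 \right)} - 126874\right) + b{\left(I{\left(-17,4 \right)},362 \right)} = \left(\left(-1\right) 476 - 126874\right) + \left(\frac{1}{3} \left(-11\right) + \frac{13}{3} \cdot 362\right) = \left(-476 - 126874\right) + \left(- \frac{11}{3} + \frac{4706}{3}\right) = -127350 + 1565 = -125785$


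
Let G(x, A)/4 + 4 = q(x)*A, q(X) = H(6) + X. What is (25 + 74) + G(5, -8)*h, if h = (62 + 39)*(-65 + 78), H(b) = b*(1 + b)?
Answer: -1995661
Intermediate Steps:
q(X) = 42 + X (q(X) = 6*(1 + 6) + X = 6*7 + X = 42 + X)
G(x, A) = -16 + 4*A*(42 + x) (G(x, A) = -16 + 4*((42 + x)*A) = -16 + 4*(A*(42 + x)) = -16 + 4*A*(42 + x))
h = 1313 (h = 101*13 = 1313)
(25 + 74) + G(5, -8)*h = (25 + 74) + (-16 + 4*(-8)*(42 + 5))*1313 = 99 + (-16 + 4*(-8)*47)*1313 = 99 + (-16 - 1504)*1313 = 99 - 1520*1313 = 99 - 1995760 = -1995661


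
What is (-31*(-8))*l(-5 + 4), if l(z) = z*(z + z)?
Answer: 496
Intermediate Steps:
l(z) = 2*z² (l(z) = z*(2*z) = 2*z²)
(-31*(-8))*l(-5 + 4) = (-31*(-8))*(2*(-5 + 4)²) = 248*(2*(-1)²) = 248*(2*1) = 248*2 = 496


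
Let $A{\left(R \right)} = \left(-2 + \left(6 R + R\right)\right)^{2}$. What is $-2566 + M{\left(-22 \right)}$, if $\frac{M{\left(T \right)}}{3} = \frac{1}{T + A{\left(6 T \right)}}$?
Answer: $- \frac{733408987}{285818} \approx -2566.0$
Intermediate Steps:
$A{\left(R \right)} = \left(-2 + 7 R\right)^{2}$
$M{\left(T \right)} = \frac{3}{T + \left(-2 + 42 T\right)^{2}}$ ($M{\left(T \right)} = \frac{3}{T + \left(-2 + 7 \cdot 6 T\right)^{2}} = \frac{3}{T + \left(-2 + 42 T\right)^{2}}$)
$-2566 + M{\left(-22 \right)} = -2566 + \frac{3}{-22 + 4 \left(-1 + 21 \left(-22\right)\right)^{2}} = -2566 + \frac{3}{-22 + 4 \left(-1 - 462\right)^{2}} = -2566 + \frac{3}{-22 + 4 \left(-463\right)^{2}} = -2566 + \frac{3}{-22 + 4 \cdot 214369} = -2566 + \frac{3}{-22 + 857476} = -2566 + \frac{3}{857454} = -2566 + 3 \cdot \frac{1}{857454} = -2566 + \frac{1}{285818} = - \frac{733408987}{285818}$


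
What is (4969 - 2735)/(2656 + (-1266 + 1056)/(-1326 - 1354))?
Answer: 598712/711829 ≈ 0.84109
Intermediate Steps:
(4969 - 2735)/(2656 + (-1266 + 1056)/(-1326 - 1354)) = 2234/(2656 - 210/(-2680)) = 2234/(2656 - 210*(-1/2680)) = 2234/(2656 + 21/268) = 2234/(711829/268) = 2234*(268/711829) = 598712/711829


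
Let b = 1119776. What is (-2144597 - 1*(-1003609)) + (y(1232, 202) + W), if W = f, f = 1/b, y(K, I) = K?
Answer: -1276271414655/1119776 ≈ -1.1398e+6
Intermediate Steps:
f = 1/1119776 ≈ 8.9304e-7
W = 1/1119776 ≈ 8.9304e-7
(-2144597 - 1*(-1003609)) + (y(1232, 202) + W) = (-2144597 - 1*(-1003609)) + (1232 + 1/1119776) = (-2144597 + 1003609) + 1379564033/1119776 = -1140988 + 1379564033/1119776 = -1276271414655/1119776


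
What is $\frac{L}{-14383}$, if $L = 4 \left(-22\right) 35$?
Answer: $\frac{3080}{14383} \approx 0.21414$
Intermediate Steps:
$L = -3080$ ($L = \left(-88\right) 35 = -3080$)
$\frac{L}{-14383} = - \frac{3080}{-14383} = \left(-3080\right) \left(- \frac{1}{14383}\right) = \frac{3080}{14383}$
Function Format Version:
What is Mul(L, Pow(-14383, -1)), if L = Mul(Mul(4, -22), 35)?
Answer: Rational(3080, 14383) ≈ 0.21414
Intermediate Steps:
L = -3080 (L = Mul(-88, 35) = -3080)
Mul(L, Pow(-14383, -1)) = Mul(-3080, Pow(-14383, -1)) = Mul(-3080, Rational(-1, 14383)) = Rational(3080, 14383)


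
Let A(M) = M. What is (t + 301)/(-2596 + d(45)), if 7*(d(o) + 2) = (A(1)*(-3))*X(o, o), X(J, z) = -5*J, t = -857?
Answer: 3892/17511 ≈ 0.22226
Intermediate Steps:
d(o) = -2 + 15*o/7 (d(o) = -2 + ((1*(-3))*(-5*o))/7 = -2 + (-(-15)*o)/7 = -2 + (15*o)/7 = -2 + 15*o/7)
(t + 301)/(-2596 + d(45)) = (-857 + 301)/(-2596 + (-2 + (15/7)*45)) = -556/(-2596 + (-2 + 675/7)) = -556/(-2596 + 661/7) = -556/(-17511/7) = -556*(-7/17511) = 3892/17511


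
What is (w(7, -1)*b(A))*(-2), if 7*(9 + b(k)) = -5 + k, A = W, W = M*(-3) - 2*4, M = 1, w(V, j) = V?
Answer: 158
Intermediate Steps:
W = -11 (W = 1*(-3) - 2*4 = -3 - 8 = -11)
A = -11
b(k) = -68/7 + k/7 (b(k) = -9 + (-5 + k)/7 = -9 + (-5/7 + k/7) = -68/7 + k/7)
(w(7, -1)*b(A))*(-2) = (7*(-68/7 + (1/7)*(-11)))*(-2) = (7*(-68/7 - 11/7))*(-2) = (7*(-79/7))*(-2) = -79*(-2) = 158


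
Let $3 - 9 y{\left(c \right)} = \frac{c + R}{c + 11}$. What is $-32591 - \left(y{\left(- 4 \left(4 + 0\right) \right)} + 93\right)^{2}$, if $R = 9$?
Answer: $- \frac{83578024}{2025} \approx -41273.0$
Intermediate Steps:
$y{\left(c \right)} = \frac{1}{3} - \frac{9 + c}{9 \left(11 + c\right)}$ ($y{\left(c \right)} = \frac{1}{3} - \frac{\left(c + 9\right) \frac{1}{c + 11}}{9} = \frac{1}{3} - \frac{\left(9 + c\right) \frac{1}{11 + c}}{9} = \frac{1}{3} - \frac{\frac{1}{11 + c} \left(9 + c\right)}{9} = \frac{1}{3} - \frac{9 + c}{9 \left(11 + c\right)}$)
$-32591 - \left(y{\left(- 4 \left(4 + 0\right) \right)} + 93\right)^{2} = -32591 - \left(\frac{2 \left(12 - 4 \left(4 + 0\right)\right)}{9 \left(11 - 4 \left(4 + 0\right)\right)} + 93\right)^{2} = -32591 - \left(\frac{2 \left(12 - 16\right)}{9 \left(11 - 16\right)} + 93\right)^{2} = -32591 - \left(\frac{2}{9} \frac{1}{-5} \left(-4\right) + 93\right)^{2} = -32591 - \left(\frac{2}{9} \left(- \frac{1}{5}\right) \left(-4\right) + 93\right)^{2} = -32591 - \left(\frac{8}{45} + 93\right)^{2} = -32591 - \left(\frac{4193}{45}\right)^{2} = -32591 - \frac{17581249}{2025} = - \frac{83578024}{2025}$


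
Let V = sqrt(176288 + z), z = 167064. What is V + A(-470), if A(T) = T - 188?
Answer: -658 + 2*sqrt(85838) ≈ -72.038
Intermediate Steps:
V = 2*sqrt(85838) (V = sqrt(176288 + 167064) = sqrt(343352) = 2*sqrt(85838) ≈ 585.96)
A(T) = -188 + T
V + A(-470) = 2*sqrt(85838) + (-188 - 470) = 2*sqrt(85838) - 658 = -658 + 2*sqrt(85838)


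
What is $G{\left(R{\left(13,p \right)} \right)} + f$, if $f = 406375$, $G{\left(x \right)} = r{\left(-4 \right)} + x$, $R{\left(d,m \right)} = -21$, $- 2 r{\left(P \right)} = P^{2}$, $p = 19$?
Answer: $406346$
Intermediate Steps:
$r{\left(P \right)} = - \frac{P^{2}}{2}$
$G{\left(x \right)} = -8 + x$ ($G{\left(x \right)} = - \frac{\left(-4\right)^{2}}{2} + x = \left(- \frac{1}{2}\right) 16 + x = -8 + x$)
$G{\left(R{\left(13,p \right)} \right)} + f = \left(-8 - 21\right) + 406375 = -29 + 406375 = 406346$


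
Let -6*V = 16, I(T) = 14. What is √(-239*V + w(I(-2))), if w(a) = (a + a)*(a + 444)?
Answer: 8*√1893/3 ≈ 116.02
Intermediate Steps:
V = -8/3 (V = -⅙*16 = -8/3 ≈ -2.6667)
w(a) = 2*a*(444 + a) (w(a) = (2*a)*(444 + a) = 2*a*(444 + a))
√(-239*V + w(I(-2))) = √(-239*(-8/3) + 2*14*(444 + 14)) = √(1912/3 + 2*14*458) = √(1912/3 + 12824) = √(40384/3) = 8*√1893/3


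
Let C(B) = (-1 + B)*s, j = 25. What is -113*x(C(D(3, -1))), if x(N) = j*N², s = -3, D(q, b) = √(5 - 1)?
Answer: -25425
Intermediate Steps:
D(q, b) = 2 (D(q, b) = √4 = 2)
C(B) = 3 - 3*B (C(B) = (-1 + B)*(-3) = 3 - 3*B)
x(N) = 25*N²
-113*x(C(D(3, -1))) = -2825*(3 - 3*2)² = -2825*(3 - 6)² = -2825*(-3)² = -2825*9 = -113*225 = -25425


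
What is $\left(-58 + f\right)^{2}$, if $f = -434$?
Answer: $242064$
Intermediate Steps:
$\left(-58 + f\right)^{2} = \left(-58 - 434\right)^{2} = \left(-492\right)^{2} = 242064$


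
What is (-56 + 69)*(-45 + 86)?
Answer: 533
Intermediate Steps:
(-56 + 69)*(-45 + 86) = 13*41 = 533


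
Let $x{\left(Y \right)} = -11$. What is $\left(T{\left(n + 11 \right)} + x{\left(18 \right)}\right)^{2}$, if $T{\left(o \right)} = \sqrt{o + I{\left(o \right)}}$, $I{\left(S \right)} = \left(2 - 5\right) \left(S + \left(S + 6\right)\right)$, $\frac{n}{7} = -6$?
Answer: $\left(11 - \sqrt{137}\right)^{2} \approx 0.4966$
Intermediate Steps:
$n = -42$ ($n = 7 \left(-6\right) = -42$)
$I{\left(S \right)} = -18 - 6 S$ ($I{\left(S \right)} = - 3 \left(S + \left(6 + S\right)\right) = - 3 \left(6 + 2 S\right) = -18 - 6 S$)
$T{\left(o \right)} = \sqrt{-18 - 5 o}$ ($T{\left(o \right)} = \sqrt{o - \left(18 + 6 o\right)} = \sqrt{-18 - 5 o}$)
$\left(T{\left(n + 11 \right)} + x{\left(18 \right)}\right)^{2} = \left(\sqrt{-18 - 5 \left(-42 + 11\right)} - 11\right)^{2} = \left(\sqrt{-18 - -155} - 11\right)^{2} = \left(\sqrt{-18 + 155} - 11\right)^{2} = \left(\sqrt{137} - 11\right)^{2} = \left(-11 + \sqrt{137}\right)^{2}$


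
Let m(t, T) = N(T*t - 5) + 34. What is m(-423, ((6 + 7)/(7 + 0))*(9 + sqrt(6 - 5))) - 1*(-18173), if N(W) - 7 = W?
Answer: 72473/7 ≈ 10353.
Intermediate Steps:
N(W) = 7 + W
m(t, T) = 36 + T*t (m(t, T) = (7 + (T*t - 5)) + 34 = (7 + (-5 + T*t)) + 34 = (2 + T*t) + 34 = 36 + T*t)
m(-423, ((6 + 7)/(7 + 0))*(9 + sqrt(6 - 5))) - 1*(-18173) = (36 + (((6 + 7)/(7 + 0))*(9 + sqrt(6 - 5)))*(-423)) - 1*(-18173) = (36 + ((13/7)*(9 + sqrt(1)))*(-423)) + 18173 = (36 + ((13*(1/7))*(9 + 1))*(-423)) + 18173 = (36 + ((13/7)*10)*(-423)) + 18173 = (36 + (130/7)*(-423)) + 18173 = (36 - 54990/7) + 18173 = -54738/7 + 18173 = 72473/7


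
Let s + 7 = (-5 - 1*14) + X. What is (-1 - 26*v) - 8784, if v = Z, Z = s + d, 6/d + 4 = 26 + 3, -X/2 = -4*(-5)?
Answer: -176881/25 ≈ -7075.2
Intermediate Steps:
X = -40 (X = -(-8)*(-5) = -2*20 = -40)
d = 6/25 (d = 6/(-4 + (26 + 3)) = 6/(-4 + 29) = 6/25 ≈ 0.24000)
s = -66 (s = -7 + ((-5 - 1*14) - 40) = -7 + ((-5 - 14) - 40) = -7 + (-19 - 40) = -7 - 59 = -66)
Z = -1644/25 (Z = -66 + 6/25 = -1644/25 ≈ -65.760)
v = -1644/25 ≈ -65.760
(-1 - 26*v) - 8784 = (-1 - 26*(-1644/25)) - 8784 = (-1 + 42744/25) - 8784 = 42719/25 - 8784 = -176881/25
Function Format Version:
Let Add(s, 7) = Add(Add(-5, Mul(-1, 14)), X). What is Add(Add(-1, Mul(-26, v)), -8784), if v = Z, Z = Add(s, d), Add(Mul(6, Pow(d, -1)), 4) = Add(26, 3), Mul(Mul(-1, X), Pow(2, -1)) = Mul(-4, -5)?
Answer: Rational(-176881, 25) ≈ -7075.2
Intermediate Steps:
X = -40 (X = Mul(-2, Mul(-4, -5)) = Mul(-2, 20) = -40)
d = Rational(6, 25) (d = Mul(6, Pow(Add(-4, Add(26, 3)), -1)) = Mul(6, Pow(Add(-4, 29), -1)) = Mul(6, Pow(25, -1)) = Mul(6, Rational(1, 25)) = Rational(6, 25) ≈ 0.24000)
s = -66 (s = Add(-7, Add(Add(-5, Mul(-1, 14)), -40)) = Add(-7, Add(Add(-5, -14), -40)) = Add(-7, Add(-19, -40)) = Add(-7, -59) = -66)
Z = Rational(-1644, 25) (Z = Add(-66, Rational(6, 25)) = Rational(-1644, 25) ≈ -65.760)
v = Rational(-1644, 25) ≈ -65.760
Add(Add(-1, Mul(-26, v)), -8784) = Add(Add(-1, Mul(-26, Rational(-1644, 25))), -8784) = Add(Add(-1, Rational(42744, 25)), -8784) = Add(Rational(42719, 25), -8784) = Rational(-176881, 25)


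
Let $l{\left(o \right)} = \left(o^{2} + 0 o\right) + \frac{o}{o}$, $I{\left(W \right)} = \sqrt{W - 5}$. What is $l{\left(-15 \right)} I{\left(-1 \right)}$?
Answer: $226 i \sqrt{6} \approx 553.58 i$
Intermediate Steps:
$I{\left(W \right)} = \sqrt{-5 + W}$
$l{\left(o \right)} = 1 + o^{2}$ ($l{\left(o \right)} = \left(o^{2} + 0\right) + 1 = o^{2} + 1 = 1 + o^{2}$)
$l{\left(-15 \right)} I{\left(-1 \right)} = \left(1 + \left(-15\right)^{2}\right) \sqrt{-5 - 1} = \left(1 + 225\right) \sqrt{-6} = 226 i \sqrt{6}$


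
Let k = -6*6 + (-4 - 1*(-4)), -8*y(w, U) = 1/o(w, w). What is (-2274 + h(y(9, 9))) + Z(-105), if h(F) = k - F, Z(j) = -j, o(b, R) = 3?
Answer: -52919/24 ≈ -2205.0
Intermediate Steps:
y(w, U) = -1/24 (y(w, U) = -⅛/3 = -⅛*⅓ = -1/24)
k = -36 (k = -36 + (-4 + 4) = -36 + 0 = -36)
h(F) = -36 - F
(-2274 + h(y(9, 9))) + Z(-105) = (-2274 + (-36 - 1*(-1/24))) - 1*(-105) = (-2274 + (-36 + 1/24)) + 105 = (-2274 - 863/24) + 105 = -55439/24 + 105 = -52919/24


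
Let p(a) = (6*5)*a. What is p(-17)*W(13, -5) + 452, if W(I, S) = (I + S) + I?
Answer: -10258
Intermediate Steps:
W(I, S) = S + 2*I
p(a) = 30*a
p(-17)*W(13, -5) + 452 = (30*(-17))*(-5 + 2*13) + 452 = -510*(-5 + 26) + 452 = -510*21 + 452 = -10710 + 452 = -10258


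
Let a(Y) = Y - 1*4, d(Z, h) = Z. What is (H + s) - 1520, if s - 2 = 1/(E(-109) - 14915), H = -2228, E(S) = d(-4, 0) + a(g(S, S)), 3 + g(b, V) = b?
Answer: -56321111/15035 ≈ -3746.0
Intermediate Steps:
g(b, V) = -3 + b
a(Y) = -4 + Y (a(Y) = Y - 4 = -4 + Y)
E(S) = -11 + S (E(S) = -4 + (-4 + (-3 + S)) = -4 + (-7 + S) = -11 + S)
s = 30069/15035 (s = 2 + 1/((-11 - 109) - 14915) = 2 + 1/(-120 - 14915) = 2 + 1/(-15035) = 2 - 1/15035 = 30069/15035 ≈ 1.9999)
(H + s) - 1520 = (-2228 + 30069/15035) - 1520 = -33467911/15035 - 1520 = -56321111/15035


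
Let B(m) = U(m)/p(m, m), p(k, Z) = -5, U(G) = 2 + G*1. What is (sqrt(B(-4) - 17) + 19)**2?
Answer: (95 + I*sqrt(415))**2/25 ≈ 344.4 + 154.82*I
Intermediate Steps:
U(G) = 2 + G
B(m) = -2/5 - m/5 (B(m) = (2 + m)/(-5) = (2 + m)*(-1/5) = -2/5 - m/5)
(sqrt(B(-4) - 17) + 19)**2 = (sqrt((-2/5 - 1/5*(-4)) - 17) + 19)**2 = (sqrt((-2/5 + 4/5) - 17) + 19)**2 = (sqrt(2/5 - 17) + 19)**2 = (sqrt(-83/5) + 19)**2 = (I*sqrt(415)/5 + 19)**2 = (19 + I*sqrt(415)/5)**2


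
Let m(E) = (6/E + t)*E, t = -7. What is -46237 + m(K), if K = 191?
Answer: -47568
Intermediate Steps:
m(E) = E*(-7 + 6/E) (m(E) = (6/E - 7)*E = (-7 + 6/E)*E = E*(-7 + 6/E))
-46237 + m(K) = -46237 + (6 - 7*191) = -46237 + (6 - 1337) = -46237 - 1331 = -47568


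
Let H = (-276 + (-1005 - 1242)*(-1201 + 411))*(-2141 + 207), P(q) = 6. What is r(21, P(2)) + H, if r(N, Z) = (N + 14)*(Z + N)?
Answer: -3432566691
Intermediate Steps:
r(N, Z) = (14 + N)*(N + Z)
H = -3432567636 (H = (-276 - 2247*(-790))*(-1934) = (-276 + 1775130)*(-1934) = 1774854*(-1934) = -3432567636)
r(21, P(2)) + H = (21**2 + 14*21 + 14*6 + 21*6) - 3432567636 = (441 + 294 + 84 + 126) - 3432567636 = 945 - 3432567636 = -3432566691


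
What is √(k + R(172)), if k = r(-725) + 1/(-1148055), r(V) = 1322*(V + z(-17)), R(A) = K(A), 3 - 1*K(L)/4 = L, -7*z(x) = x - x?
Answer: I*√1264157113237784205/1148055 ≈ 979.35*I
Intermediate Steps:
z(x) = 0 (z(x) = -(x - x)/7 = -⅐*0 = 0)
K(L) = 12 - 4*L
R(A) = 12 - 4*A
r(V) = 1322*V (r(V) = 1322*(V + 0) = 1322*V)
k = -1100353314751/1148055 (k = 1322*(-725) + 1/(-1148055) = -958450 - 1/1148055 = -1100353314751/1148055 ≈ -9.5845e+5)
√(k + R(172)) = √(-1100353314751/1148055 + (12 - 4*172)) = √(-1100353314751/1148055 + (12 - 688)) = √(-1100353314751/1148055 - 676) = √(-1101129399931/1148055) = I*√1264157113237784205/1148055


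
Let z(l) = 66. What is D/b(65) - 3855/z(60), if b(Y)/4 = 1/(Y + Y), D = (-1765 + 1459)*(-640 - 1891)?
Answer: 553756205/22 ≈ 2.5171e+7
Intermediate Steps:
D = 774486 (D = -306*(-2531) = 774486)
b(Y) = 2/Y (b(Y) = 4/(Y + Y) = 4/((2*Y)) = 4*(1/(2*Y)) = 2/Y)
D/b(65) - 3855/z(60) = 774486/((2/65)) - 3855/66 = 774486/((2*(1/65))) - 3855*1/66 = 774486/(2/65) - 1285/22 = 774486*(65/2) - 1285/22 = 25170795 - 1285/22 = 553756205/22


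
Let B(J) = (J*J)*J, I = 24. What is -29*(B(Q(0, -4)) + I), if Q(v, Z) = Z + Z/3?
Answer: 99992/27 ≈ 3703.4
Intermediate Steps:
Q(v, Z) = 4*Z/3 (Q(v, Z) = Z + Z*(⅓) = Z + Z/3 = 4*Z/3)
B(J) = J³ (B(J) = J²*J = J³)
-29*(B(Q(0, -4)) + I) = -29*(((4/3)*(-4))³ + 24) = -29*((-16/3)³ + 24) = -29*(-4096/27 + 24) = -29*(-3448/27) = 99992/27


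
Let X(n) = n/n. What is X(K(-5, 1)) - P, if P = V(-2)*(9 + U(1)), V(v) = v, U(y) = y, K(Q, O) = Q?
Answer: 21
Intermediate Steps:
X(n) = 1
P = -20 (P = -2*(9 + 1) = -2*10 = -20)
X(K(-5, 1)) - P = 1 - 1*(-20) = 1 + 20 = 21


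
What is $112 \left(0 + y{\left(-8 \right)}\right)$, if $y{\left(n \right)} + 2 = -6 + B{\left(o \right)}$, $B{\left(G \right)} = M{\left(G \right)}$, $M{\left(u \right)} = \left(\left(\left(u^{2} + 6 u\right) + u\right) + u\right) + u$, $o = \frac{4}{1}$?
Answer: $4928$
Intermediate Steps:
$o = 4$ ($o = 4 \cdot 1 = 4$)
$M{\left(u \right)} = u^{2} + 9 u$ ($M{\left(u \right)} = \left(\left(u^{2} + 7 u\right) + u\right) + u = \left(u^{2} + 8 u\right) + u = u^{2} + 9 u$)
$B{\left(G \right)} = G \left(9 + G\right)$
$y{\left(n \right)} = 44$ ($y{\left(n \right)} = -2 - \left(6 - 4 \left(9 + 4\right)\right) = -2 + \left(-6 + 4 \cdot 13\right) = -2 + \left(-6 + 52\right) = -2 + 46 = 44$)
$112 \left(0 + y{\left(-8 \right)}\right) = 112 \left(0 + 44\right) = 112 \cdot 44 = 4928$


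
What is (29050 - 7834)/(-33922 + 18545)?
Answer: -21216/15377 ≈ -1.3797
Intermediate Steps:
(29050 - 7834)/(-33922 + 18545) = 21216/(-15377) = 21216*(-1/15377) = -21216/15377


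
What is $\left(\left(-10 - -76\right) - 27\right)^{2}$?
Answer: $1521$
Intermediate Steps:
$\left(\left(-10 - -76\right) - 27\right)^{2} = \left(\left(-10 + 76\right) - 27\right)^{2} = \left(66 - 27\right)^{2} = 39^{2} = 1521$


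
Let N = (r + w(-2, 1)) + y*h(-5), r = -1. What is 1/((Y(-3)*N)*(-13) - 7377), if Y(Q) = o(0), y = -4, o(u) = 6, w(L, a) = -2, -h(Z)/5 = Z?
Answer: 1/657 ≈ 0.0015221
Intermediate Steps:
h(Z) = -5*Z
Y(Q) = 6
N = -103 (N = (-1 - 2) - (-20)*(-5) = -3 - 4*25 = -3 - 100 = -103)
1/((Y(-3)*N)*(-13) - 7377) = 1/((6*(-103))*(-13) - 7377) = 1/(-618*(-13) - 7377) = 1/(8034 - 7377) = 1/657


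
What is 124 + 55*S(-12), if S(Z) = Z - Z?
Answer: 124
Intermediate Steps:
S(Z) = 0
124 + 55*S(-12) = 124 + 55*0 = 124 + 0 = 124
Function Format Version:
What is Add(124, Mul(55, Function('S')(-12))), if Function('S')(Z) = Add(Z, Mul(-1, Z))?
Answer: 124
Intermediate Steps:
Function('S')(Z) = 0
Add(124, Mul(55, Function('S')(-12))) = Add(124, Mul(55, 0)) = Add(124, 0) = 124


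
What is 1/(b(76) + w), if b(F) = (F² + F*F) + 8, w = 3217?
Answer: 1/14777 ≈ 6.7673e-5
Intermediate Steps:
b(F) = 8 + 2*F² (b(F) = (F² + F²) + 8 = 2*F² + 8 = 8 + 2*F²)
1/(b(76) + w) = 1/((8 + 2*76²) + 3217) = 1/((8 + 2*5776) + 3217) = 1/((8 + 11552) + 3217) = 1/(11560 + 3217) = 1/14777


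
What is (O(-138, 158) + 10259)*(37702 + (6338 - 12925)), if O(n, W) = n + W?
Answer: 319831085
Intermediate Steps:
O(n, W) = W + n
(O(-138, 158) + 10259)*(37702 + (6338 - 12925)) = ((158 - 138) + 10259)*(37702 + (6338 - 12925)) = (20 + 10259)*(37702 - 6587) = 10279*31115 = 319831085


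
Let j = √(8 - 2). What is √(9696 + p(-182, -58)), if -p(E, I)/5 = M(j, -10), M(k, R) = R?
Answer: √9746 ≈ 98.722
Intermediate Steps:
j = √6 ≈ 2.4495
p(E, I) = 50 (p(E, I) = -5*(-10) = 50)
√(9696 + p(-182, -58)) = √(9696 + 50) = √9746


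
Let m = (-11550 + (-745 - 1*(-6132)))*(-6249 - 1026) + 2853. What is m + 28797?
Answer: 44867475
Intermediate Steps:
m = 44838678 (m = (-11550 + (-745 + 6132))*(-7275) + 2853 = (-11550 + 5387)*(-7275) + 2853 = -6163*(-7275) + 2853 = 44835825 + 2853 = 44838678)
m + 28797 = 44838678 + 28797 = 44867475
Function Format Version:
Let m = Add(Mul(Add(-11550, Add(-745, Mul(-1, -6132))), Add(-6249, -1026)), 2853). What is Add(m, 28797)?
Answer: 44867475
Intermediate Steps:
m = 44838678 (m = Add(Mul(Add(-11550, Add(-745, 6132)), -7275), 2853) = Add(Mul(Add(-11550, 5387), -7275), 2853) = Add(Mul(-6163, -7275), 2853) = Add(44835825, 2853) = 44838678)
Add(m, 28797) = Add(44838678, 28797) = 44867475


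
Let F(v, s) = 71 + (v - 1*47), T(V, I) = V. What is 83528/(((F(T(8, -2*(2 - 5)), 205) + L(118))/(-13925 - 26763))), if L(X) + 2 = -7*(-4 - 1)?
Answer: -3398587264/65 ≈ -5.2286e+7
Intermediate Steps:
L(X) = 33 (L(X) = -2 - 7*(-4 - 1) = -2 - 7*(-5) = -2 + 35 = 33)
F(v, s) = 24 + v (F(v, s) = 71 + (v - 47) = 71 + (-47 + v) = 24 + v)
83528/(((F(T(8, -2*(2 - 5)), 205) + L(118))/(-13925 - 26763))) = 83528/((((24 + 8) + 33)/(-13925 - 26763))) = 83528/(((32 + 33)/(-40688))) = 83528/((65*(-1/40688))) = 83528/(-65/40688) = 83528*(-40688/65) = -3398587264/65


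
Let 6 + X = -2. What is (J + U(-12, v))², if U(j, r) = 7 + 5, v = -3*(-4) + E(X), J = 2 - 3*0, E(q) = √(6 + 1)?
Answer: 196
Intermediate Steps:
X = -8 (X = -6 - 2 = -8)
E(q) = √7
J = 2 (J = 2 + 0 = 2)
v = 12 + √7 (v = -3*(-4) + √7 = 12 + √7 ≈ 14.646)
U(j, r) = 12
(J + U(-12, v))² = (2 + 12)² = 14² = 196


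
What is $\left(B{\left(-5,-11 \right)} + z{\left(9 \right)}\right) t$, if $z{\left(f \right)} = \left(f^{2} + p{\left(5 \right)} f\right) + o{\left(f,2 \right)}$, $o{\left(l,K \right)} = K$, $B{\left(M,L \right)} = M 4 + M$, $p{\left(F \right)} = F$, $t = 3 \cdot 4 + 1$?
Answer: $1339$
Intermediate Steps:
$t = 13$ ($t = 12 + 1 = 13$)
$B{\left(M,L \right)} = 5 M$ ($B{\left(M,L \right)} = 4 M + M = 5 M$)
$z{\left(f \right)} = 2 + f^{2} + 5 f$ ($z{\left(f \right)} = \left(f^{2} + 5 f\right) + 2 = 2 + f^{2} + 5 f$)
$\left(B{\left(-5,-11 \right)} + z{\left(9 \right)}\right) t = \left(5 \left(-5\right) + \left(2 + 9^{2} + 5 \cdot 9\right)\right) 13 = \left(-25 + \left(2 + 81 + 45\right)\right) 13 = \left(-25 + 128\right) 13 = 103 \cdot 13 = 1339$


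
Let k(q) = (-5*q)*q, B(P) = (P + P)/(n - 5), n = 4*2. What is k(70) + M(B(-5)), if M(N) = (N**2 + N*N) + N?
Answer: -220330/9 ≈ -24481.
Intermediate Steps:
n = 8
B(P) = 2*P/3 (B(P) = (P + P)/(8 - 5) = (2*P)/3 = (2*P)*(1/3) = 2*P/3)
k(q) = -5*q**2
M(N) = N + 2*N**2 (M(N) = (N**2 + N**2) + N = 2*N**2 + N = N + 2*N**2)
k(70) + M(B(-5)) = -5*70**2 + ((2/3)*(-5))*(1 + 2*((2/3)*(-5))) = -5*4900 - 10*(1 + 2*(-10/3))/3 = -24500 - 10*(1 - 20/3)/3 = -24500 - 10/3*(-17/3) = -24500 + 170/9 = -220330/9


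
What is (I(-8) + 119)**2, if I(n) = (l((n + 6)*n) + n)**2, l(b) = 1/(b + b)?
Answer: 34924508161/1048576 ≈ 33307.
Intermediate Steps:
l(b) = 1/(2*b)
I(n) = (n + 1/(2*n*(6 + n)))**2 (I(n) = (1/(2*(((n + 6)*n))) + n)**2 = (1/(2*(((6 + n)*n))) + n)**2 = (1/(2*((n*(6 + n)))) + n)**2 = ((1/(n*(6 + n)))/2 + n)**2 = (1/(2*n*(6 + n)) + n)**2 = (n + 1/(2*n*(6 + n)))**2)
(I(-8) + 119)**2 = ((-8 + (1/2)/(-8*(6 - 8)))**2 + 119)**2 = ((-8 + (1/2)*(-1/8)/(-2))**2 + 119)**2 = ((-8 + (1/2)*(-1/8)*(-1/2))**2 + 119)**2 = ((-8 + 1/32)**2 + 119)**2 = ((-255/32)**2 + 119)**2 = (65025/1024 + 119)**2 = (186881/1024)**2 = 34924508161/1048576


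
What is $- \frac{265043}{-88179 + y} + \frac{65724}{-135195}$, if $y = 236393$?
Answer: $- \frac{15191235107}{6679263910} \approx -2.2744$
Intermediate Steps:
$- \frac{265043}{-88179 + y} + \frac{65724}{-135195} = - \frac{265043}{-88179 + 236393} + \frac{65724}{-135195} = - \frac{265043}{148214} + 65724 \left(- \frac{1}{135195}\right) = \left(-265043\right) \frac{1}{148214} - \frac{21908}{45065} = - \frac{265043}{148214} - \frac{21908}{45065} = - \frac{15191235107}{6679263910}$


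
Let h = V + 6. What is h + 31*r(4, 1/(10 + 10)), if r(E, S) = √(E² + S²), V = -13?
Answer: -7 + 31*√6401/20 ≈ 117.01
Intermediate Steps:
h = -7 (h = -13 + 6 = -7)
h + 31*r(4, 1/(10 + 10)) = -7 + 31*√(4² + (1/(10 + 10))²) = -7 + 31*√(16 + (1/20)²) = -7 + 31*√(16 + 1/400) = -7 + 31*√(6401/400) = -7 + 31*(√6401/20) = -7 + 31*√6401/20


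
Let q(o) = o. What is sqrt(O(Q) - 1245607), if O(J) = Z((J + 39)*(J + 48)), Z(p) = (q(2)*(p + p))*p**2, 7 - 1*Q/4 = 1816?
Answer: sqrt(553781833299800503005017) ≈ 7.4416e+11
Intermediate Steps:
Q = -7236 (Q = 28 - 4*1816 = 28 - 7264 = -7236)
Z(p) = 4*p**3 (Z(p) = (2*(p + p))*p**2 = (2*(2*p))*p**2 = (4*p)*p**2 = 4*p**3)
O(J) = 4*(39 + J)**3*(48 + J)**3 (O(J) = 4*((J + 39)*(J + 48))**3 = 4*((39 + J)*(48 + J))**3 = 4*((39 + J)**3*(48 + J)**3) = 4*(39 + J)**3*(48 + J)**3)
sqrt(O(Q) - 1245607) = sqrt(4*(1872 + (-7236)**2 + 87*(-7236))**3 - 1245607) = sqrt(4*(1872 + 52359696 - 629532)**3 - 1245607) = sqrt(4*51732036**3 - 1245607) = sqrt(4*138445458324950126062656 - 1245607) = sqrt(553781833299800504250624 - 1245607) = sqrt(553781833299800503005017)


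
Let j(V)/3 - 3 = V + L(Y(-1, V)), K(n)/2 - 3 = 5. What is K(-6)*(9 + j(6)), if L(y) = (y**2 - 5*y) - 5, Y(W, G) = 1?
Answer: 144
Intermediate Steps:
K(n) = 16 (K(n) = 6 + 2*5 = 6 + 10 = 16)
L(y) = -5 + y**2 - 5*y
j(V) = -18 + 3*V (j(V) = 9 + 3*(V + (-5 + 1**2 - 5*1)) = 9 + 3*(V + (-5 + 1 - 5)) = 9 + 3*(V - 9) = 9 + 3*(-9 + V) = 9 + (-27 + 3*V) = -18 + 3*V)
K(-6)*(9 + j(6)) = 16*(9 + (-18 + 3*6)) = 16*(9 + (-18 + 18)) = 16*(9 + 0) = 16*9 = 144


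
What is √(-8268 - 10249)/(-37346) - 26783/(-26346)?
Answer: 26783/26346 - I*√18517/37346 ≈ 1.0166 - 0.0036437*I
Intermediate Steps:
√(-8268 - 10249)/(-37346) - 26783/(-26346) = √(-18517)*(-1/37346) - 26783*(-1/26346) = (I*√18517)*(-1/37346) + 26783/26346 = -I*√18517/37346 + 26783/26346 = 26783/26346 - I*√18517/37346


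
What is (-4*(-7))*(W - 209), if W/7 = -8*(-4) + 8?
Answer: 1988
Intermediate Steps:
W = 280 (W = 7*(-8*(-4) + 8) = 7*(32 + 8) = 7*40 = 280)
(-4*(-7))*(W - 209) = (-4*(-7))*(280 - 209) = 28*71 = 1988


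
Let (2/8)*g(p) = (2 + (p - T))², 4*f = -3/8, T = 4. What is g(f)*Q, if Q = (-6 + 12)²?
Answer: 40401/64 ≈ 631.27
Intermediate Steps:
f = -3/32 (f = (-3/8)/4 = (-3*⅛)/4 = (¼)*(-3/8) = -3/32 ≈ -0.093750)
Q = 36 (Q = 6² = 36)
g(p) = 4*(-2 + p)² (g(p) = 4*(2 + (p - 1*4))² = 4*(2 + (p - 4))² = 4*(2 + (-4 + p))² = 4*(-2 + p)²)
g(f)*Q = (4*(-2 - 3/32)²)*36 = (4*(-67/32)²)*36 = (4*(4489/1024))*36 = (4489/256)*36 = 40401/64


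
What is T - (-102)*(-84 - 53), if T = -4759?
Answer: -18733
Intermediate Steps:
T - (-102)*(-84 - 53) = -4759 - (-102)*(-84 - 53) = -4759 - (-102)*(-137) = -4759 - 1*13974 = -4759 - 13974 = -18733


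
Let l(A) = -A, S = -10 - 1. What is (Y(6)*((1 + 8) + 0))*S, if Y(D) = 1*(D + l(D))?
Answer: 0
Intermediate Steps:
S = -11
Y(D) = 0 (Y(D) = 1*(D - D) = 1*0 = 0)
(Y(6)*((1 + 8) + 0))*S = (0*((1 + 8) + 0))*(-11) = (0*(9 + 0))*(-11) = (0*9)*(-11) = 0*(-11) = 0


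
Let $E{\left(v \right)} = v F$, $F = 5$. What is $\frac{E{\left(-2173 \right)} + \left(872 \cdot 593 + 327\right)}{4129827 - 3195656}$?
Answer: $\frac{506558}{934171} \approx 0.54225$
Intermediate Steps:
$E{\left(v \right)} = 5 v$ ($E{\left(v \right)} = v 5 = 5 v$)
$\frac{E{\left(-2173 \right)} + \left(872 \cdot 593 + 327\right)}{4129827 - 3195656} = \frac{5 \left(-2173\right) + \left(872 \cdot 593 + 327\right)}{4129827 - 3195656} = \frac{-10865 + \left(517096 + 327\right)}{934171} = \left(-10865 + 517423\right) \frac{1}{934171} = 506558 \cdot \frac{1}{934171} = \frac{506558}{934171}$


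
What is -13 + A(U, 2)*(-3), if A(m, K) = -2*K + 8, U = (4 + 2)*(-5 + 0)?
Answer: -25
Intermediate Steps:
U = -30 (U = 6*(-5) = -30)
A(m, K) = 8 - 2*K
-13 + A(U, 2)*(-3) = -13 + (8 - 2*2)*(-3) = -13 + (8 - 4)*(-3) = -13 + 4*(-3) = -13 - 12 = -25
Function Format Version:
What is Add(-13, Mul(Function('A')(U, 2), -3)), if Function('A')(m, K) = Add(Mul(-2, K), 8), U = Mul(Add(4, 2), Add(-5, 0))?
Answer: -25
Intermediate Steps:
U = -30 (U = Mul(6, -5) = -30)
Function('A')(m, K) = Add(8, Mul(-2, K))
Add(-13, Mul(Function('A')(U, 2), -3)) = Add(-13, Mul(Add(8, Mul(-2, 2)), -3)) = Add(-13, Mul(Add(8, -4), -3)) = Add(-13, Mul(4, -3)) = Add(-13, -12) = -25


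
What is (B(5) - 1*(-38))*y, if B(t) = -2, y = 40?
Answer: 1440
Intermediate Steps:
(B(5) - 1*(-38))*y = (-2 - 1*(-38))*40 = (-2 + 38)*40 = 36*40 = 1440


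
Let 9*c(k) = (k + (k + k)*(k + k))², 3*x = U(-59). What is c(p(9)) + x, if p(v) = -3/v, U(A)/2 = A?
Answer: -28673/729 ≈ -39.332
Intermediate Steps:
U(A) = 2*A
x = -118/3 (x = (2*(-59))/3 = (⅓)*(-118) = -118/3 ≈ -39.333)
p(v) = -3/v
c(k) = (k + 4*k²)²/9 (c(k) = (k + (k + k)*(k + k))²/9 = (k + (2*k)*(2*k))²/9 = (k + 4*k²)²/9)
c(p(9)) + x = (-3/9)²*(1 + 4*(-3/9))²/9 - 118/3 = (-3*⅑)²*(1 + 4*(-3*⅑))²/9 - 118/3 = (-⅓)²*(1 + 4*(-⅓))²/9 - 118/3 = (⅑)*(⅑)*(1 - 4/3)² - 118/3 = (⅑)*(⅑)*(-⅓)² - 118/3 = (⅑)*(⅑)*(⅑) - 118/3 = 1/729 - 118/3 = -28673/729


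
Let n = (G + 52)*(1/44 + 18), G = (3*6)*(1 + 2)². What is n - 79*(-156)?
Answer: 355979/22 ≈ 16181.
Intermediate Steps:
G = 162 (G = 18*3² = 18*9 = 162)
n = 84851/22 (n = (162 + 52)*(1/44 + 18) = 214*(1/44 + 18) = 214*(793/44) = 84851/22 ≈ 3856.9)
n - 79*(-156) = 84851/22 - 79*(-156) = 84851/22 + 12324 = 355979/22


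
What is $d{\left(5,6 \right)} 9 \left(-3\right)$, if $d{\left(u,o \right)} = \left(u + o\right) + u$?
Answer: $-432$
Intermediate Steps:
$d{\left(u,o \right)} = o + 2 u$ ($d{\left(u,o \right)} = \left(o + u\right) + u = o + 2 u$)
$d{\left(5,6 \right)} 9 \left(-3\right) = \left(6 + 2 \cdot 5\right) 9 \left(-3\right) = \left(6 + 10\right) 9 \left(-3\right) = 16 \cdot 9 \left(-3\right) = 144 \left(-3\right) = -432$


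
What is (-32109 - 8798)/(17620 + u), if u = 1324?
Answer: -40907/18944 ≈ -2.1594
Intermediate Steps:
(-32109 - 8798)/(17620 + u) = (-32109 - 8798)/(17620 + 1324) = -40907/18944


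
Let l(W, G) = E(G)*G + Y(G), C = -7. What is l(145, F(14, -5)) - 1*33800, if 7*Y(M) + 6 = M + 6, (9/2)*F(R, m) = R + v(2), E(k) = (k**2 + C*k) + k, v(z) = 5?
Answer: -172640050/5103 ≈ -33831.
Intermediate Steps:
E(k) = k**2 - 6*k (E(k) = (k**2 - 7*k) + k = k**2 - 6*k)
F(R, m) = 10/9 + 2*R/9 (F(R, m) = 2*(R + 5)/9 = 2*(5 + R)/9 = 10/9 + 2*R/9)
Y(M) = M/7 (Y(M) = -6/7 + (M + 6)/7 = -6/7 + (6 + M)/7 = -6/7 + (6/7 + M/7) = M/7)
l(W, G) = G/7 + G**2*(-6 + G) (l(W, G) = (G*(-6 + G))*G + G/7 = G**2*(-6 + G) + G/7 = G/7 + G**2*(-6 + G))
l(145, F(14, -5)) - 1*33800 = (10/9 + (2/9)*14)*(1/7 + (10/9 + (2/9)*14)*(-6 + (10/9 + (2/9)*14))) - 1*33800 = (10/9 + 28/9)*(1/7 + (10/9 + 28/9)*(-6 + (10/9 + 28/9))) - 33800 = 38*(1/7 + 38*(-6 + 38/9)/9)/9 - 33800 = 38*(1/7 + (38/9)*(-16/9))/9 - 33800 = 38*(1/7 - 608/81)/9 - 33800 = (38/9)*(-4175/567) - 33800 = -158650/5103 - 33800 = -172640050/5103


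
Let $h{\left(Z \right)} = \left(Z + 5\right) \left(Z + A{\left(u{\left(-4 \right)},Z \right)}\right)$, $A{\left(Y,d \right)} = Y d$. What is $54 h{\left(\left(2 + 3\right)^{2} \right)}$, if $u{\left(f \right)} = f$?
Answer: $-121500$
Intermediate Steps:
$h{\left(Z \right)} = - 3 Z \left(5 + Z\right)$ ($h{\left(Z \right)} = \left(Z + 5\right) \left(Z - 4 Z\right) = \left(5 + Z\right) \left(- 3 Z\right) = - 3 Z \left(5 + Z\right)$)
$54 h{\left(\left(2 + 3\right)^{2} \right)} = 54 \cdot 3 \left(2 + 3\right)^{2} \left(-5 - \left(2 + 3\right)^{2}\right) = 54 \cdot 3 \cdot 5^{2} \left(-5 - 5^{2}\right) = 54 \cdot 3 \cdot 25 \left(-5 - 25\right) = 54 \cdot 3 \cdot 25 \left(-30\right) = 54 \left(-2250\right) = -121500$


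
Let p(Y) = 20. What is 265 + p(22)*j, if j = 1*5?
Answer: 365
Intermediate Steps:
j = 5
265 + p(22)*j = 265 + 20*5 = 265 + 100 = 365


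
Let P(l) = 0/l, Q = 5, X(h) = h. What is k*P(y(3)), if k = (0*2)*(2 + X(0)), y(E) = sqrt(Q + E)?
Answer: 0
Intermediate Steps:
y(E) = sqrt(5 + E)
k = 0 (k = (0*2)*(2 + 0) = 0*2 = 0)
P(l) = 0
k*P(y(3)) = 0*0 = 0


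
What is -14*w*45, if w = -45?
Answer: 28350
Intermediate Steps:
-14*w*45 = -14*(-45)*45 = 630*45 = 28350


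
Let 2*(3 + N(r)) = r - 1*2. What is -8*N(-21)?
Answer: 116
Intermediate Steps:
N(r) = -4 + r/2 (N(r) = -3 + (r - 1*2)/2 = -3 + (r - 2)/2 = -3 + (-2 + r)/2 = -3 + (-1 + r/2) = -4 + r/2)
-8*N(-21) = -8*(-4 + (½)*(-21)) = -8*(-4 - 21/2) = -8*(-29/2) = 116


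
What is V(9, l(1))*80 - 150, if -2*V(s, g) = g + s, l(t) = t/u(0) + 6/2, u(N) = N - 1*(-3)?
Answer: -1930/3 ≈ -643.33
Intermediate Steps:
u(N) = 3 + N (u(N) = N + 3 = 3 + N)
l(t) = 3 + t/3 (l(t) = t/(3 + 0) + 6/2 = t/3 + 6*(½) = t*(⅓) + 3 = t/3 + 3 = 3 + t/3)
V(s, g) = -g/2 - s/2 (V(s, g) = -(g + s)/2 = -g/2 - s/2)
V(9, l(1))*80 - 150 = (-(3 + (⅓)*1)/2 - ½*9)*80 - 150 = (-(3 + ⅓)/2 - 9/2)*80 - 150 = (-½*10/3 - 9/2)*80 - 150 = (-5/3 - 9/2)*80 - 150 = -37/6*80 - 150 = -1480/3 - 150 = -1930/3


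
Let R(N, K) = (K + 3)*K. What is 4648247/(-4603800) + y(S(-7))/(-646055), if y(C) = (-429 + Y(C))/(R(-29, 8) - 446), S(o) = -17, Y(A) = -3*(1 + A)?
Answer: -107508406522723/106480226722200 ≈ -1.0097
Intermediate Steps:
Y(A) = -3 - 3*A
R(N, K) = K*(3 + K) (R(N, K) = (3 + K)*K = K*(3 + K))
y(C) = 216/179 + 3*C/358 (y(C) = (-429 + (-3 - 3*C))/(8*(3 + 8) - 446) = (-432 - 3*C)/(8*11 - 446) = (-432 - 3*C)/(88 - 446) = (-432 - 3*C)/(-358) = (-432 - 3*C)*(-1/358) = 216/179 + 3*C/358)
4648247/(-4603800) + y(S(-7))/(-646055) = 4648247/(-4603800) + (216/179 + (3/358)*(-17))/(-646055) = 4648247*(-1/4603800) + (216/179 - 51/358)*(-1/646055) = -4648247/4603800 + (381/358)*(-1/646055) = -4648247/4603800 - 381/231287690 = -107508406522723/106480226722200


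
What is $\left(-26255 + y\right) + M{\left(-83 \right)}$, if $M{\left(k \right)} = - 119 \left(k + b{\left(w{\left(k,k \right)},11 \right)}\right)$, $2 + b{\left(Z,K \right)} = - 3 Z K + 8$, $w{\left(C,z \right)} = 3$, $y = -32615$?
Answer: $-37926$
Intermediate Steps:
$b{\left(Z,K \right)} = 6 - 3 K Z$ ($b{\left(Z,K \right)} = -2 + \left(- 3 Z K + 8\right) = -2 - \left(-8 + 3 K Z\right) = 6 - 3 K Z$)
$M{\left(k \right)} = 11067 - 119 k$ ($M{\left(k \right)} = - 119 \left(k + \left(6 - 33 \cdot 3\right)\right) = - 119 \left(k + \left(6 - 99\right)\right) = - 119 \left(k - 93\right) = - 119 \left(-93 + k\right) = 11067 - 119 k$)
$\left(-26255 + y\right) + M{\left(-83 \right)} = \left(-26255 - 32615\right) + \left(11067 - -9877\right) = -58870 + \left(11067 + 9877\right) = -58870 + 20944 = -37926$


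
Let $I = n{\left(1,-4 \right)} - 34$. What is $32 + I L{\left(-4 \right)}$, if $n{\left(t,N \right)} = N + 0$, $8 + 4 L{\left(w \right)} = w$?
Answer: $146$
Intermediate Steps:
$L{\left(w \right)} = -2 + \frac{w}{4}$
$n{\left(t,N \right)} = N$
$I = -38$ ($I = -4 - 34 = -38$)
$32 + I L{\left(-4 \right)} = 32 - 38 \left(-2 + \frac{1}{4} \left(-4\right)\right) = 32 - 38 \left(-2 - 1\right) = 32 - -114 = 32 + 114 = 146$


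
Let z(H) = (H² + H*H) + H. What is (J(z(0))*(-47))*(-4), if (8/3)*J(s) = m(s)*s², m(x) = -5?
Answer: 0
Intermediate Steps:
z(H) = H + 2*H² (z(H) = (H² + H²) + H = 2*H² + H = H + 2*H²)
J(s) = -15*s²/8 (J(s) = 3*(-5*s²)/8 = -15*s²/8)
(J(z(0))*(-47))*(-4) = (-15*(0*(1 + 2*0))²/8*(-47))*(-4) = (-15*(0*(1 + 0))²/8*(-47))*(-4) = (-15*(0*1)²/8*(-47))*(-4) = (-15/8*0²*(-47))*(-4) = (-15/8*0*(-47))*(-4) = (0*(-47))*(-4) = 0*(-4) = 0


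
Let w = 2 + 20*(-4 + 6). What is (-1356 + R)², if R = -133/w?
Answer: 66504025/36 ≈ 1.8473e+6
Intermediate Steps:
w = 42 (w = 2 + 20*2 = 2 + 40 = 42)
R = -19/6 (R = -133/42 = -133*1/42 = -19/6 ≈ -3.1667)
(-1356 + R)² = (-1356 - 19/6)² = (-8155/6)² = 66504025/36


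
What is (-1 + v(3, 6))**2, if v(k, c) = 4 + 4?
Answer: 49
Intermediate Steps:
v(k, c) = 8
(-1 + v(3, 6))**2 = (-1 + 8)**2 = 7**2 = 49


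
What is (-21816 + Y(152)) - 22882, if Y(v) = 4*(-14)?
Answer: -44754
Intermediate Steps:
Y(v) = -56
(-21816 + Y(152)) - 22882 = (-21816 - 56) - 22882 = -21872 - 22882 = -44754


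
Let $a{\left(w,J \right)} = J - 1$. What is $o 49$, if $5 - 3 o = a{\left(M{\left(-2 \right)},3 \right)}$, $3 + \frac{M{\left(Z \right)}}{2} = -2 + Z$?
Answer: $49$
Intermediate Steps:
$M{\left(Z \right)} = -10 + 2 Z$ ($M{\left(Z \right)} = -6 + 2 \left(-2 + Z\right) = -6 + \left(-4 + 2 Z\right) = -10 + 2 Z$)
$a{\left(w,J \right)} = -1 + J$ ($a{\left(w,J \right)} = J - 1 = -1 + J$)
$o = 1$ ($o = \frac{5}{3} - \frac{-1 + 3}{3} = \frac{5}{3} - \frac{2}{3} = 1$)
$o 49 = 1 \cdot 49 = 49$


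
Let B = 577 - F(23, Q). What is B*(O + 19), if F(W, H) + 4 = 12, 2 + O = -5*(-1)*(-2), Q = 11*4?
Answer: 3983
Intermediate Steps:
Q = 44
O = -12 (O = -2 - 5*(-1)*(-2) = -2 + 5*(-2) = -2 - 10 = -12)
F(W, H) = 8 (F(W, H) = -4 + 12 = 8)
B = 569 (B = 577 - 1*8 = 577 - 8 = 569)
B*(O + 19) = 569*(-12 + 19) = 569*7 = 3983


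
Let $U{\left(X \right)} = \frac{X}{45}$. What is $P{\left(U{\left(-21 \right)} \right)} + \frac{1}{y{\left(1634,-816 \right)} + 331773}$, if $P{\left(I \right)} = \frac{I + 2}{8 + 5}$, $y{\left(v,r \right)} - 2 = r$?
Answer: $\frac{7612252}{64537005} \approx 0.11795$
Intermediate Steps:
$U{\left(X \right)} = \frac{X}{45}$ ($U{\left(X \right)} = X \frac{1}{45} = \frac{X}{45}$)
$y{\left(v,r \right)} = 2 + r$
$P{\left(I \right)} = \frac{2}{13} + \frac{I}{13}$ ($P{\left(I \right)} = \frac{2 + I}{13} = \frac{2}{13} + \frac{I}{13}$)
$P{\left(U{\left(-21 \right)} \right)} + \frac{1}{y{\left(1634,-816 \right)} + 331773} = \left(\frac{2}{13} + \frac{\frac{1}{45} \left(-21\right)}{13}\right) + \frac{1}{\left(2 - 816\right) + 331773} = \left(\frac{2}{13} + \frac{1}{13} \left(- \frac{7}{15}\right)\right) + \frac{1}{-814 + 331773} = \left(\frac{2}{13} - \frac{7}{195}\right) + \frac{1}{330959} = \frac{23}{195} + \frac{1}{330959} = \frac{7612252}{64537005}$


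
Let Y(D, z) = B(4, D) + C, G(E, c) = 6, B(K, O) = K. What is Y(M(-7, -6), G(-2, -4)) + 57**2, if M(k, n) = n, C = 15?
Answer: 3268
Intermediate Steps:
Y(D, z) = 19 (Y(D, z) = 4 + 15 = 19)
Y(M(-7, -6), G(-2, -4)) + 57**2 = 19 + 57**2 = 19 + 3249 = 3268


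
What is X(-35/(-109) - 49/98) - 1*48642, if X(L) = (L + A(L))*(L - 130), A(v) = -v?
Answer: -48642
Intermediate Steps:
X(L) = 0 (X(L) = (L - L)*(L - 130) = 0*(-130 + L) = 0)
X(-35/(-109) - 49/98) - 1*48642 = 0 - 1*48642 = 0 - 48642 = -48642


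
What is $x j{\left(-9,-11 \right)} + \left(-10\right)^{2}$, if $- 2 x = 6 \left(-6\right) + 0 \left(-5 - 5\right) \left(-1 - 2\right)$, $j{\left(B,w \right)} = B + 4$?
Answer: $10$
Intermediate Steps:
$j{\left(B,w \right)} = 4 + B$
$x = 18$ ($x = - \frac{6 \left(-6\right) + 0 \left(-5 - 5\right) \left(-1 - 2\right)}{2} = - \frac{-36 + 0 \left(\left(-10\right) \left(-3\right)\right)}{2} = - \frac{-36 + 0 \cdot 30}{2} = - \frac{-36 + 0}{2} = \left(- \frac{1}{2}\right) \left(-36\right) = 18$)
$x j{\left(-9,-11 \right)} + \left(-10\right)^{2} = 18 \left(4 - 9\right) + \left(-10\right)^{2} = 18 \left(-5\right) + 100 = -90 + 100 = 10$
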